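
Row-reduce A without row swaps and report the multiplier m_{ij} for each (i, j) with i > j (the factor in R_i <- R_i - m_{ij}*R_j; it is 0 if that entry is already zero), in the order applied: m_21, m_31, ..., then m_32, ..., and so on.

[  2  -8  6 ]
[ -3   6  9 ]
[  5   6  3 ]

multipliers: -3/2, 5/2, -13/3

Forward elimination:
R2 <- R2 - (-3/2)*R1:  [  0  -6  18 ]
R3 <- R3 - (5/2)*R1:  [   0   26  -12 ]
R3 <- R3 - (-13/3)*R2:  [  0   0  66 ]
Multipliers (in order of application): m_{21} = -3/2, m_{31} = 5/2, m_{32} = -13/3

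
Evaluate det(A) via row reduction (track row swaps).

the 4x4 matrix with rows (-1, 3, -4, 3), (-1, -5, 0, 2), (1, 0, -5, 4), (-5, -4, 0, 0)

det(A) = 201

Forward elimination:
R2 <- R2 - (1)*R1:  [  0  -8   4  -1 ]
R3 <- R3 - (-1)*R1:  [  0   3  -9   7 ]
R4 <- R4 - (5)*R1:  [   0  -19   20  -15 ]
R3 <- R3 - (-3/8)*R2:  [     0      0  -15/2   53/8 ]
R4 <- R4 - (19/8)*R2:  [      0       0    21/2  -101/8 ]
R4 <- R4 - (-7/5)*R3:  [      0       0       0  -67/20 ]
Upper-triangular form:
[ -1   3     -4       3 ]
[  0  -8      4      -1 ]
[  0   0  -15/2    53/8 ]
[  0   0      0  -67/20 ]
det(A) = (-1)^0 * (-1) * (-8) * (-15/2) * (-67/20) = 201  (0 row swaps -> sign +1)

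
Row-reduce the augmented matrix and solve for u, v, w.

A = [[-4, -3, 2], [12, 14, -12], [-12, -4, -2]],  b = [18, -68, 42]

(-2, -4, -1)

Forward elimination on [A|b]:
R2 <- R2 - (-3)*R1:  [   0    5   -6  -14 ]
R3 <- R3 - (3)*R1:  [   0    5   -8  -12 ]
R3 <- R3 - (1)*R2:  [  0   0  -2   2 ]
Row echelon form:
[ -4  -3   2  |   18 ]
[  0   5  -6  |  -14 ]
[  0   0  -2  |    2 ]
Back-substitution:
w = (2) / -2 = -1
v = (-14 - (-6)*(-1)) / 5 = -4
u = (18 - (-3)*(-4) - (2)*(-1)) / -4 = -2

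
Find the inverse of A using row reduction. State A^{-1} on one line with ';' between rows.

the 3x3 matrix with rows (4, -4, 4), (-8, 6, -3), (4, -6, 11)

inverse = [-3 -5/4 3/4; -19/4 -7/4 5/4; -3/2 -1/2 1/2]

Gauss-Jordan on [A | I]:
R1 <- (1/4)*R1:  [   1   -1    1  |  1/4    0    0 ]
R2 <- R2 - (-8)*R1:  [  0  -2   5  |   2   1   0 ]
R3 <- R3 - (4)*R1:  [  0  -2   7  |  -1   0   1 ]
R2 <- (1/-2)*R2:  [    0     1  -5/2  |    -1  -1/2     0 ]
R1 <- R1 - (-1)*R2:  [    1     0  -3/2  |  -3/4  -1/2     0 ]
R3 <- R3 - (-2)*R2:  [  0   0   2  |  -3  -1   1 ]
R3 <- (1/2)*R3:  [    0     0     1  |  -3/2  -1/2   1/2 ]
R1 <- R1 - (-3/2)*R3:  [    1     0     0  |    -3  -5/4   3/4 ]
R2 <- R2 - (-5/2)*R3:  [     0      1      0  |  -19/4   -7/4    5/4 ]
Right block of [I | A^{-1}] is the inverse:
[    -3  -5/4  3/4 ]
[ -19/4  -7/4  5/4 ]
[  -3/2  -1/2  1/2 ]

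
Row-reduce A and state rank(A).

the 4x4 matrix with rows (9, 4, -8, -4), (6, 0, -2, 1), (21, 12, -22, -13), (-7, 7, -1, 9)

Row reduction:
R2 <- R2 - (2/3)*R1:  [    0  -8/3  10/3  11/3 ]
R3 <- R3 - (7/3)*R1:  [     0    8/3  -10/3  -11/3 ]
R4 <- R4 - (-7/9)*R1:  [     0   91/9  -65/9   53/9 ]
R3 <- R3 - (-1)*R2:  [ 0  0  0  0 ]
R4 <- R4 - (-91/24)*R2:  [      0       0   65/12  475/24 ]
R3 <-> R4   (pivot in column 3 was zero)
[ 9     4     -8      -4 ]
[ 0  -8/3   10/3    11/3 ]
[ 0     0  65/12  475/24 ]
[ 0     0      0       0 ]
Row echelon form:
[ 9     4     -8      -4 ]
[ 0  -8/3   10/3    11/3 ]
[ 0     0  65/12  475/24 ]
[ 0     0      0       0 ]
Nonzero rows / pivot columns: 3

rank(A) = 3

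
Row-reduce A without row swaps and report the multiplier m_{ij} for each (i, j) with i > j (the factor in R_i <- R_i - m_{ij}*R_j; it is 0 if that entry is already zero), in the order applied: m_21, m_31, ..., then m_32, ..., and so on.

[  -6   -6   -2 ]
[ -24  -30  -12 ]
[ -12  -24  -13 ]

Forward elimination:
R2 <- R2 - (4)*R1:  [  0  -6  -4 ]
R3 <- R3 - (2)*R1:  [   0  -12   -9 ]
R3 <- R3 - (2)*R2:  [  0   0  -1 ]
Multipliers (in order of application): m_{21} = 4, m_{31} = 2, m_{32} = 2

multipliers: 4, 2, 2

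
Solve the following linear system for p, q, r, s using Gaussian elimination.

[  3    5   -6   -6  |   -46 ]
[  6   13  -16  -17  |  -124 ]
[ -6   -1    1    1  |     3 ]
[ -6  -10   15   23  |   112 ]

(1, -5, 3, 1)

Forward elimination on [A|b]:
R2 <- R2 - (2)*R1:  [   0    3   -4   -5  -32 ]
R3 <- R3 - (-2)*R1:  [   0    9  -11  -11  -89 ]
R4 <- R4 - (-2)*R1:  [  0   0   3  11  20 ]
R3 <- R3 - (3)*R2:  [ 0  0  1  4  7 ]
R4 <- R4 - (3)*R3:  [  0   0   0  -1  -1 ]
Row echelon form:
[ 3  5  -6  -6  |  -46 ]
[ 0  3  -4  -5  |  -32 ]
[ 0  0   1   4  |    7 ]
[ 0  0   0  -1  |   -1 ]
Back-substitution:
s = (-1) / -1 = 1
r = (7 - (4)*(1)) / 1 = 3
q = (-32 - (-4)*(3) - (-5)*(1)) / 3 = -5
p = (-46 - (5)*(-5) - (-6)*(3) - (-6)*(1)) / 3 = 1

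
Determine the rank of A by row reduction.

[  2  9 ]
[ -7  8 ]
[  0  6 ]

Row reduction:
R2 <- R2 - (-7/2)*R1:  [    0  79/2 ]
R3 <- R3 - (12/79)*R2:  [ 0  0 ]
Row echelon form:
[ 2     9 ]
[ 0  79/2 ]
[ 0     0 ]
Nonzero rows / pivot columns: 2

rank(A) = 2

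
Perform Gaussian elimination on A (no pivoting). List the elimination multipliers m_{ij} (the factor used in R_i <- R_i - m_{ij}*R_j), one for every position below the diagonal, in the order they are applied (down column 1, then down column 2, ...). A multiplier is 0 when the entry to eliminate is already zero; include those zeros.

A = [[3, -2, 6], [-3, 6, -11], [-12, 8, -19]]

multipliers: -1, -4, 0

Forward elimination:
R2 <- R2 - (-1)*R1:  [  0   4  -5 ]
R3 <- R3 - (-4)*R1:  [ 0  0  5 ]
R3: entry in column 2 is already 0 -> m_{32} = 0 (no row operation needed)
Multipliers (in order of application): m_{21} = -1, m_{31} = -4, m_{32} = 0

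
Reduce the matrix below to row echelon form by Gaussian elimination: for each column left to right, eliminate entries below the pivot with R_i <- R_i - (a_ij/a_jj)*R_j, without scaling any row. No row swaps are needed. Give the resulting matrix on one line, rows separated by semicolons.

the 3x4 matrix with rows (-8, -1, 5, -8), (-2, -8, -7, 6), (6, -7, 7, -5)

Forward elimination:
R2 <- R2 - (1/4)*R1:  [     0  -31/4  -33/4      8 ]
R3 <- R3 - (-3/4)*R1:  [     0  -31/4   43/4    -11 ]
R3 <- R3 - (1)*R2:  [   0    0   19  -19 ]
Row echelon form:
[ -8     -1      5   -8 ]
[  0  -31/4  -33/4    8 ]
[  0      0     19  -19 ]

REF = [-8 -1 5 -8; 0 -31/4 -33/4 8; 0 0 19 -19]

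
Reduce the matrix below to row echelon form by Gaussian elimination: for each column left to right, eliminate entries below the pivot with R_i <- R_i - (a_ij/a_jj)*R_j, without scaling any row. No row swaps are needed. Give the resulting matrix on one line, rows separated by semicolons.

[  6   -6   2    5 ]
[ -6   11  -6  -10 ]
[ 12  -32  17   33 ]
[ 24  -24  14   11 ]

REF = [6 -6 2 5; 0 5 -4 -5; 0 0 -3 3; 0 0 0 -3]

Forward elimination:
R2 <- R2 - (-1)*R1:  [  0   5  -4  -5 ]
R3 <- R3 - (2)*R1:  [   0  -20   13   23 ]
R4 <- R4 - (4)*R1:  [  0   0   6  -9 ]
R3 <- R3 - (-4)*R2:  [  0   0  -3   3 ]
R4 <- R4 - (-2)*R3:  [  0   0   0  -3 ]
Row echelon form:
[ 6  -6   2   5 ]
[ 0   5  -4  -5 ]
[ 0   0  -3   3 ]
[ 0   0   0  -3 ]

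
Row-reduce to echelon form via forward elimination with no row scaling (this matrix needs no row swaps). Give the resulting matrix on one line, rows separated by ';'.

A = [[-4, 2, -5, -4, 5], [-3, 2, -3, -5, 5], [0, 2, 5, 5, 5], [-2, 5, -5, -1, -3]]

REF = [-4 2 -5 -4 5; 0 1/2 3/4 -2 5/4; 0 0 2 13 0; 0 0 0 289/4 -31/2]

Forward elimination:
R2 <- R2 - (3/4)*R1:  [   0  1/2  3/4   -2  5/4 ]
R4 <- R4 - (1/2)*R1:  [     0      4   -5/2      1  -11/2 ]
R3 <- R3 - (4)*R2:  [  0   0   2  13   0 ]
R4 <- R4 - (8)*R2:  [     0      0  -17/2     17  -31/2 ]
R4 <- R4 - (-17/4)*R3:  [     0      0      0  289/4  -31/2 ]
Row echelon form:
[ -4    2   -5     -4      5 ]
[  0  1/2  3/4     -2    5/4 ]
[  0    0    2     13      0 ]
[  0    0    0  289/4  -31/2 ]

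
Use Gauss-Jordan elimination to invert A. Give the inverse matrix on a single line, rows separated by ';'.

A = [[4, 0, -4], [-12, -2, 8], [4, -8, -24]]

Gauss-Jordan on [A | I]:
R1 <- (1/4)*R1:  [   1    0   -1  |  1/4    0    0 ]
R2 <- R2 - (-12)*R1:  [  0  -2  -4  |   3   1   0 ]
R3 <- R3 - (4)*R1:  [   0   -8  -20  |   -1    0    1 ]
R2 <- (1/-2)*R2:  [    0     1     2  |  -3/2  -1/2     0 ]
R3 <- R3 - (-8)*R2:  [   0    0   -4  |  -13   -4    1 ]
R3 <- (1/-4)*R3:  [    0     0     1  |  13/4     1  -1/4 ]
R1 <- R1 - (-1)*R3:  [    1     0     0  |   7/2     1  -1/4 ]
R2 <- R2 - (2)*R3:  [    0     1     0  |    -8  -5/2   1/2 ]
Right block of [I | A^{-1}] is the inverse:
[  7/2     1  -1/4 ]
[   -8  -5/2   1/2 ]
[ 13/4     1  -1/4 ]

inverse = [7/2 1 -1/4; -8 -5/2 1/2; 13/4 1 -1/4]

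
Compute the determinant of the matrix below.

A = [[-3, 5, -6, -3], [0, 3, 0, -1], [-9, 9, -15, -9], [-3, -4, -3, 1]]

det(A) = -81

Forward elimination:
R3 <- R3 - (3)*R1:  [  0  -6   3   0 ]
R4 <- R4 - (1)*R1:  [  0  -9   3   4 ]
R3 <- R3 - (-2)*R2:  [  0   0   3  -2 ]
R4 <- R4 - (-3)*R2:  [ 0  0  3  1 ]
R4 <- R4 - (1)*R3:  [ 0  0  0  3 ]
Upper-triangular form:
[ -3  5  -6  -3 ]
[  0  3   0  -1 ]
[  0  0   3  -2 ]
[  0  0   0   3 ]
det(A) = (-1)^0 * (-3) * (3) * (3) * (3) = -81  (0 row swaps -> sign +1)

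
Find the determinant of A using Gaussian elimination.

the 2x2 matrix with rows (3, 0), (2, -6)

Forward elimination:
R2 <- R2 - (2/3)*R1:  [  0  -6 ]
Upper-triangular form:
[ 3   0 ]
[ 0  -6 ]
det(A) = (-1)^0 * (3) * (-6) = -18  (0 row swaps -> sign +1)

det(A) = -18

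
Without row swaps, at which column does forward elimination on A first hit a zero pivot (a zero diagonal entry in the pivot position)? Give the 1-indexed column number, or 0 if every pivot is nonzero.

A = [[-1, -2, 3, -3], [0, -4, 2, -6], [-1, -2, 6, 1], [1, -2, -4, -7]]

Naive forward elimination:
R3 <- R3 - (1)*R1:  [ 0  0  3  4 ]
R4 <- R4 - (-1)*R1:  [   0   -4   -1  -10 ]
R4 <- R4 - (1)*R2:  [  0   0  -3  -4 ]
R4 <- R4 - (-1)*R3:  [ 0  0  0  0 ]
Matrix at this point:
[ -1  -2  3  -3 ]
[  0  -4  2  -6 ]
[  0   0  3   4 ]
[  0   0  0   0 ]
Pivot entry (4,4) in the last row is zero and there are no rows below to swap with -> zero pivot in column 4 (A is singular).

first zero-pivot column = 4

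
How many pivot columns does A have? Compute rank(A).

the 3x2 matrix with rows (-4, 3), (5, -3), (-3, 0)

Row reduction:
R2 <- R2 - (-5/4)*R1:  [   0  3/4 ]
R3 <- R3 - (3/4)*R1:  [    0  -9/4 ]
R3 <- R3 - (-3)*R2:  [ 0  0 ]
Row echelon form:
[ -4    3 ]
[  0  3/4 ]
[  0    0 ]
Nonzero rows / pivot columns: 2

rank(A) = 2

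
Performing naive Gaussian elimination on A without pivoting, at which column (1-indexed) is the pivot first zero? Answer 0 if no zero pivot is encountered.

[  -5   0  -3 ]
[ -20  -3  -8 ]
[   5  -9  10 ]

Naive forward elimination:
R2 <- R2 - (4)*R1:  [  0  -3   4 ]
R3 <- R3 - (-1)*R1:  [  0  -9   7 ]
R3 <- R3 - (3)*R2:  [  0   0  -5 ]
All pivots nonzero; naive elimination completes without hitting a zero pivot.

first zero-pivot column = 0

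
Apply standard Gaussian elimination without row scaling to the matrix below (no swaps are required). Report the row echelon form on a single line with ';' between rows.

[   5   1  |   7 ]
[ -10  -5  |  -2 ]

Forward elimination:
R2 <- R2 - (-2)*R1:  [  0  -3  12 ]
Row echelon form:
[ 5   1  |   7 ]
[ 0  -3  |  12 ]

REF = [5 1 7; 0 -3 12]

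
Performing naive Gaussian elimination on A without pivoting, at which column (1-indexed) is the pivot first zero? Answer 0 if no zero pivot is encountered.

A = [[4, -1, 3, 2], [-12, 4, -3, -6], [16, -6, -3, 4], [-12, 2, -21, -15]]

first zero-pivot column = 0

Naive forward elimination:
R2 <- R2 - (-3)*R1:  [ 0  1  6  0 ]
R3 <- R3 - (4)*R1:  [   0   -2  -15   -4 ]
R4 <- R4 - (-3)*R1:  [   0   -1  -12   -9 ]
R3 <- R3 - (-2)*R2:  [  0   0  -3  -4 ]
R4 <- R4 - (-1)*R2:  [  0   0  -6  -9 ]
R4 <- R4 - (2)*R3:  [  0   0   0  -1 ]
All pivots nonzero; naive elimination completes without hitting a zero pivot.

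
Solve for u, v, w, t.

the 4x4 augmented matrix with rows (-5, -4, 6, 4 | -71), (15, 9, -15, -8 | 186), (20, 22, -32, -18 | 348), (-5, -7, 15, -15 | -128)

Forward elimination on [A|b]:
R2 <- R2 - (-3)*R1:  [   0   -3    3    4  -27 ]
R3 <- R3 - (-4)*R1:  [  0   6  -8  -2  64 ]
R4 <- R4 - (1)*R1:  [   0   -3    9  -19  -57 ]
R3 <- R3 - (-2)*R2:  [  0   0  -2   6  10 ]
R4 <- R4 - (1)*R2:  [   0    0    6  -23  -30 ]
R4 <- R4 - (-3)*R3:  [  0   0   0  -5   0 ]
Row echelon form:
[ -5  -4   6   4  |  -71 ]
[  0  -3   3   4  |  -27 ]
[  0   0  -2   6  |   10 ]
[  0   0   0  -5  |    0 ]
Back-substitution:
t = (0) / -5 = 0
w = (10 - (6)*(0)) / -2 = -5
v = (-27 - (3)*(-5) - (4)*(0)) / -3 = 4
u = (-71 - (-4)*(4) - (6)*(-5) - (4)*(0)) / -5 = 5

(5, 4, -5, 0)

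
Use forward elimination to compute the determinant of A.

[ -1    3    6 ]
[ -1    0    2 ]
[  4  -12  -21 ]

Forward elimination:
R2 <- R2 - (1)*R1:  [  0  -3  -4 ]
R3 <- R3 - (-4)*R1:  [ 0  0  3 ]
Upper-triangular form:
[ -1   3   6 ]
[  0  -3  -4 ]
[  0   0   3 ]
det(A) = (-1)^0 * (-1) * (-3) * (3) = 9  (0 row swaps -> sign +1)

det(A) = 9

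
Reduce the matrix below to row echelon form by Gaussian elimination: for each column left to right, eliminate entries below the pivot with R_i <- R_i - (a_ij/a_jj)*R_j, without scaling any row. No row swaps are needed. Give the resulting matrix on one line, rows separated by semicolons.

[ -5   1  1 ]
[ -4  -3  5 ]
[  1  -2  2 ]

Forward elimination:
R2 <- R2 - (4/5)*R1:  [     0  -19/5   21/5 ]
R3 <- R3 - (-1/5)*R1:  [    0  -9/5  11/5 ]
R3 <- R3 - (9/19)*R2:  [    0     0  4/19 ]
Row echelon form:
[ -5      1     1 ]
[  0  -19/5  21/5 ]
[  0      0  4/19 ]

REF = [-5 1 1; 0 -19/5 21/5; 0 0 4/19]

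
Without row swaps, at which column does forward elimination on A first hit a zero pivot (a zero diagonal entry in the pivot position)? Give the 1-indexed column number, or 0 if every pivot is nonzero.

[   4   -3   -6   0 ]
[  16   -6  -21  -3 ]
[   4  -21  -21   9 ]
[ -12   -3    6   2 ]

first zero-pivot column = 0

Naive forward elimination:
R2 <- R2 - (4)*R1:  [  0   6   3  -3 ]
R3 <- R3 - (1)*R1:  [   0  -18  -15    9 ]
R4 <- R4 - (-3)*R1:  [   0  -12  -12    2 ]
R3 <- R3 - (-3)*R2:  [  0   0  -6   0 ]
R4 <- R4 - (-2)*R2:  [  0   0  -6  -4 ]
R4 <- R4 - (1)*R3:  [  0   0   0  -4 ]
All pivots nonzero; naive elimination completes without hitting a zero pivot.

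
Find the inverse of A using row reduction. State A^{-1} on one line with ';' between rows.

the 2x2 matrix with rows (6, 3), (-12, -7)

inverse = [7/6 1/2; -2 -1]

Gauss-Jordan on [A | I]:
R1 <- (1/6)*R1:  [   1  1/2  |  1/6    0 ]
R2 <- R2 - (-12)*R1:  [  0  -1  |   2   1 ]
R2 <- (1/-1)*R2:  [  0   1  |  -2  -1 ]
R1 <- R1 - (1/2)*R2:  [   1    0  |  7/6  1/2 ]
Right block of [I | A^{-1}] is the inverse:
[ 7/6  1/2 ]
[  -2   -1 ]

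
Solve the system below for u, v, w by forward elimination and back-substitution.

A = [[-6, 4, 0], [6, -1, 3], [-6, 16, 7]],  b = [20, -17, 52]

Forward elimination on [A|b]:
R2 <- R2 - (-1)*R1:  [ 0  3  3  3 ]
R3 <- R3 - (1)*R1:  [  0  12   7  32 ]
R3 <- R3 - (4)*R2:  [  0   0  -5  20 ]
Row echelon form:
[ -6  4   0  |  20 ]
[  0  3   3  |   3 ]
[  0  0  -5  |  20 ]
Back-substitution:
w = (20) / -5 = -4
v = (3 - (3)*(-4)) / 3 = 5
u = (20 - (4)*(5)) / -6 = 0

(0, 5, -4)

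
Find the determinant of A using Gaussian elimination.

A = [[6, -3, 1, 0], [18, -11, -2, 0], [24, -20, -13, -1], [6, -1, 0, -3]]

Forward elimination:
R2 <- R2 - (3)*R1:  [  0  -2  -5   0 ]
R3 <- R3 - (4)*R1:  [   0   -8  -17   -1 ]
R4 <- R4 - (1)*R1:  [  0   2  -1  -3 ]
R3 <- R3 - (4)*R2:  [  0   0   3  -1 ]
R4 <- R4 - (-1)*R2:  [  0   0  -6  -3 ]
R4 <- R4 - (-2)*R3:  [  0   0   0  -5 ]
Upper-triangular form:
[ 6  -3   1   0 ]
[ 0  -2  -5   0 ]
[ 0   0   3  -1 ]
[ 0   0   0  -5 ]
det(A) = (-1)^0 * (6) * (-2) * (3) * (-5) = 180  (0 row swaps -> sign +1)

det(A) = 180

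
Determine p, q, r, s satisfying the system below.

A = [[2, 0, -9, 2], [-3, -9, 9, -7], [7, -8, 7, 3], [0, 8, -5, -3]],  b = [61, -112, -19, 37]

Forward elimination on [A|b]:
R2 <- R2 - (-3/2)*R1:  [     0     -9   -9/2     -4  -41/2 ]
R3 <- R3 - (7/2)*R1:  [      0      -8    77/2      -4  -465/2 ]
R3 <- R3 - (8/9)*R2:  [        0         0      85/2      -4/9  -3857/18 ]
R4 <- R4 - (-8/9)*R2:  [     0      0     -9  -59/9  169/9 ]
R4 <- R4 - (-18/85)*R3:  [          0           0           0   -5087/765  -20348/765 ]
Row echelon form:
[ 2   0    -9          2  |          61 ]
[ 0  -9  -9/2         -4  |       -41/2 ]
[ 0   0  85/2       -4/9  |    -3857/18 ]
[ 0   0     0  -5087/765  |  -20348/765 ]
Back-substitution:
s = (-20348/765) / (-5087/765) = 4
r = (-3857/18 - (-4/9)*(4)) / (85/2) = -5
q = (-41/2 - (-9/2)*(-5) - (-4)*(4)) / -9 = 3
p = (61 - (-9)*(-5) - (2)*(4)) / 2 = 4

(4, 3, -5, 4)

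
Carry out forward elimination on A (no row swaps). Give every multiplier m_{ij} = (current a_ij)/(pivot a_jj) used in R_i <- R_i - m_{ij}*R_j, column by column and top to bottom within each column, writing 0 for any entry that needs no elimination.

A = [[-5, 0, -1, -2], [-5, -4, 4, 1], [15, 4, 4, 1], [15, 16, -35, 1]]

multipliers: 1, -3, -3, -1, -4, -3

Forward elimination:
R2 <- R2 - (1)*R1:  [  0  -4   5   3 ]
R3 <- R3 - (-3)*R1:  [  0   4   1  -5 ]
R4 <- R4 - (-3)*R1:  [   0   16  -38   -5 ]
R3 <- R3 - (-1)*R2:  [  0   0   6  -2 ]
R4 <- R4 - (-4)*R2:  [   0    0  -18    7 ]
R4 <- R4 - (-3)*R3:  [ 0  0  0  1 ]
Multipliers (in order of application): m_{21} = 1, m_{31} = -3, m_{41} = -3, m_{32} = -1, m_{42} = -4, m_{43} = -3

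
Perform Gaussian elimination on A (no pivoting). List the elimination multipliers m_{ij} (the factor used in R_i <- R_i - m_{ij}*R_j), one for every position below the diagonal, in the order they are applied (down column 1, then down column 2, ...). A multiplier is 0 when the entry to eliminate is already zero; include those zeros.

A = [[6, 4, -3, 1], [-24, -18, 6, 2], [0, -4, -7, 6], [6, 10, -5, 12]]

multipliers: -4, 0, 1, 2, -3, -4

Forward elimination:
R2 <- R2 - (-4)*R1:  [  0  -2  -6   6 ]
R3: entry in column 1 is already 0 -> m_{31} = 0 (no row operation needed)
R4 <- R4 - (1)*R1:  [  0   6  -2  11 ]
R3 <- R3 - (2)*R2:  [  0   0   5  -6 ]
R4 <- R4 - (-3)*R2:  [   0    0  -20   29 ]
R4 <- R4 - (-4)*R3:  [ 0  0  0  5 ]
Multipliers (in order of application): m_{21} = -4, m_{31} = 0, m_{41} = 1, m_{32} = 2, m_{42} = -3, m_{43} = -4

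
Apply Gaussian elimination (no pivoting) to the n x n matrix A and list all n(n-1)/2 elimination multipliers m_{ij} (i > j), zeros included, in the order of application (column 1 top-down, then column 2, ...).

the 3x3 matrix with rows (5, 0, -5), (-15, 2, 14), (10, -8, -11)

Forward elimination:
R2 <- R2 - (-3)*R1:  [  0   2  -1 ]
R3 <- R3 - (2)*R1:  [  0  -8  -1 ]
R3 <- R3 - (-4)*R2:  [  0   0  -5 ]
Multipliers (in order of application): m_{21} = -3, m_{31} = 2, m_{32} = -4

multipliers: -3, 2, -4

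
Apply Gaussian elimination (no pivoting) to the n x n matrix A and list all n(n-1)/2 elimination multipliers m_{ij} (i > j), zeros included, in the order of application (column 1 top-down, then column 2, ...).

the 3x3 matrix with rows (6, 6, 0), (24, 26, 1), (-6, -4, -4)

Forward elimination:
R2 <- R2 - (4)*R1:  [ 0  2  1 ]
R3 <- R3 - (-1)*R1:  [  0   2  -4 ]
R3 <- R3 - (1)*R2:  [  0   0  -5 ]
Multipliers (in order of application): m_{21} = 4, m_{31} = -1, m_{32} = 1

multipliers: 4, -1, 1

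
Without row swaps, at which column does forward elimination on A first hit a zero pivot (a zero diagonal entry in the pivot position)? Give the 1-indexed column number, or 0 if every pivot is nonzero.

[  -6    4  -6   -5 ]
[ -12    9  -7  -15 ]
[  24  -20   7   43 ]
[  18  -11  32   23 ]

first zero-pivot column = 0

Naive forward elimination:
R2 <- R2 - (2)*R1:  [  0   1   5  -5 ]
R3 <- R3 - (-4)*R1:  [   0   -4  -17   23 ]
R4 <- R4 - (-3)*R1:  [  0   1  14   8 ]
R3 <- R3 - (-4)*R2:  [ 0  0  3  3 ]
R4 <- R4 - (1)*R2:  [  0   0   9  13 ]
R4 <- R4 - (3)*R3:  [ 0  0  0  4 ]
All pivots nonzero; naive elimination completes without hitting a zero pivot.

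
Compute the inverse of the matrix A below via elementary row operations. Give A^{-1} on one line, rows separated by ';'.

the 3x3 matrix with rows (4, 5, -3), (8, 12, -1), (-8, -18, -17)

Gauss-Jordan on [A | I]:
R1 <- (1/4)*R1:  [    1   5/4  -3/4  |   1/4     0     0 ]
R2 <- R2 - (8)*R1:  [  0   2   5  |  -2   1   0 ]
R3 <- R3 - (-8)*R1:  [   0   -8  -23  |    2    0    1 ]
R2 <- (1/2)*R2:  [   0    1  5/2  |   -1  1/2    0 ]
R1 <- R1 - (5/4)*R2:  [     1      0  -31/8  |    3/2   -5/8      0 ]
R3 <- R3 - (-8)*R2:  [  0   0  -3  |  -6   4   1 ]
R3 <- (1/-3)*R3:  [    0     0     1  |     2  -4/3  -1/3 ]
R1 <- R1 - (-31/8)*R3:  [       1        0        0  |     37/4  -139/24   -31/24 ]
R2 <- R2 - (5/2)*R3:  [    0     1     0  |    -6  23/6   5/6 ]
Right block of [I | A^{-1}] is the inverse:
[ 37/4  -139/24  -31/24 ]
[   -6     23/6     5/6 ]
[    2     -4/3    -1/3 ]

inverse = [37/4 -139/24 -31/24; -6 23/6 5/6; 2 -4/3 -1/3]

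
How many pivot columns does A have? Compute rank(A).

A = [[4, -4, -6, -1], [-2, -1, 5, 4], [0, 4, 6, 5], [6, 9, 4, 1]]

rank(A) = 4

Row reduction:
R2 <- R2 - (-1/2)*R1:  [   0   -3    2  7/2 ]
R4 <- R4 - (3/2)*R1:  [   0   15   13  5/2 ]
R3 <- R3 - (-4/3)*R2:  [    0     0  26/3  29/3 ]
R4 <- R4 - (-5)*R2:  [  0   0  23  20 ]
R4 <- R4 - (69/26)*R3:  [       0        0        0  -147/26 ]
Row echelon form:
[ 4  -4    -6       -1 ]
[ 0  -3     2      7/2 ]
[ 0   0  26/3     29/3 ]
[ 0   0     0  -147/26 ]
Nonzero rows / pivot columns: 4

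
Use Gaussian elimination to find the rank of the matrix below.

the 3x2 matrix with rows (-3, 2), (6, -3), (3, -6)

Row reduction:
R2 <- R2 - (-2)*R1:  [ 0  1 ]
R3 <- R3 - (-1)*R1:  [  0  -4 ]
R3 <- R3 - (-4)*R2:  [ 0  0 ]
Row echelon form:
[ -3  2 ]
[  0  1 ]
[  0  0 ]
Nonzero rows / pivot columns: 2

rank(A) = 2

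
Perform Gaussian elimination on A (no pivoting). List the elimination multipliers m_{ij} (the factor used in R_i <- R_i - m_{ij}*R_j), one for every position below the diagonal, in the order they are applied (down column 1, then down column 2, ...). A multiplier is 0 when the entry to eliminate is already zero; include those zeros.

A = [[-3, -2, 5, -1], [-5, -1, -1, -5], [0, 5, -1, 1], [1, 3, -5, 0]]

Forward elimination:
R2 <- R2 - (5/3)*R1:  [     0    7/3  -28/3  -10/3 ]
R3: entry in column 1 is already 0 -> m_{31} = 0 (no row operation needed)
R4 <- R4 - (-1/3)*R1:  [     0    7/3  -10/3   -1/3 ]
R3 <- R3 - (15/7)*R2:  [    0     0    19  57/7 ]
R4 <- R4 - (1)*R2:  [ 0  0  6  3 ]
R4 <- R4 - (6/19)*R3:  [   0    0    0  3/7 ]
Multipliers (in order of application): m_{21} = 5/3, m_{31} = 0, m_{41} = -1/3, m_{32} = 15/7, m_{42} = 1, m_{43} = 6/19

multipliers: 5/3, 0, -1/3, 15/7, 1, 6/19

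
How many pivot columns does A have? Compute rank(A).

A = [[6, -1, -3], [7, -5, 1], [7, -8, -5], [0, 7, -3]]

rank(A) = 3

Row reduction:
R2 <- R2 - (7/6)*R1:  [     0  -23/6    9/2 ]
R3 <- R3 - (7/6)*R1:  [     0  -41/6   -3/2 ]
R3 <- R3 - (41/23)*R2:  [       0        0  -219/23 ]
R4 <- R4 - (-42/23)*R2:  [      0       0  120/23 ]
R4 <- R4 - (-40/73)*R3:  [ 0  0  0 ]
Row echelon form:
[ 6     -1       -3 ]
[ 0  -23/6      9/2 ]
[ 0      0  -219/23 ]
[ 0      0        0 ]
Nonzero rows / pivot columns: 3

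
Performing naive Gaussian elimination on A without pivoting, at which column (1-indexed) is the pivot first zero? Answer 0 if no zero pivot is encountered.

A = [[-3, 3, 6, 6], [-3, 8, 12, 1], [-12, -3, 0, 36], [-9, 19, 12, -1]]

Naive forward elimination:
R2 <- R2 - (1)*R1:  [  0   5   6  -5 ]
R3 <- R3 - (4)*R1:  [   0  -15  -24   12 ]
R4 <- R4 - (3)*R1:  [   0   10   -6  -19 ]
R3 <- R3 - (-3)*R2:  [  0   0  -6  -3 ]
R4 <- R4 - (2)*R2:  [   0    0  -18   -9 ]
R4 <- R4 - (3)*R3:  [ 0  0  0  0 ]
Matrix at this point:
[ -3  3   6   6 ]
[  0  5   6  -5 ]
[  0  0  -6  -3 ]
[  0  0   0   0 ]
Pivot entry (4,4) in the last row is zero and there are no rows below to swap with -> zero pivot in column 4 (A is singular).

first zero-pivot column = 4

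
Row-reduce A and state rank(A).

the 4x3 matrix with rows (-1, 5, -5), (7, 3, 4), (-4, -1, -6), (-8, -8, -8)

rank(A) = 3

Row reduction:
R2 <- R2 - (-7)*R1:  [   0   38  -31 ]
R3 <- R3 - (4)*R1:  [   0  -21   14 ]
R4 <- R4 - (8)*R1:  [   0  -48   32 ]
R3 <- R3 - (-21/38)*R2:  [       0        0  -119/38 ]
R4 <- R4 - (-24/19)*R2:  [       0        0  -136/19 ]
R4 <- R4 - (16/7)*R3:  [ 0  0  0 ]
Row echelon form:
[ -1   5       -5 ]
[  0  38      -31 ]
[  0   0  -119/38 ]
[  0   0        0 ]
Nonzero rows / pivot columns: 3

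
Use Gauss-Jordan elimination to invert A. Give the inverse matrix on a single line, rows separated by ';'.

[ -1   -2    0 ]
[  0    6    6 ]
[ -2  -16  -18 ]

inverse = [-1/3 -1 -1/3; -1/3 1/2 1/6; 1/3 -1/3 -1/6]

Gauss-Jordan on [A | I]:
R1 <- (1/-1)*R1:  [  1   2   0  |  -1   0   0 ]
R3 <- R3 - (-2)*R1:  [   0  -12  -18  |   -2    0    1 ]
R2 <- (1/6)*R2:  [   0    1    1  |    0  1/6    0 ]
R1 <- R1 - (2)*R2:  [    1     0    -2  |    -1  -1/3     0 ]
R3 <- R3 - (-12)*R2:  [  0   0  -6  |  -2   2   1 ]
R3 <- (1/-6)*R3:  [    0     0     1  |   1/3  -1/3  -1/6 ]
R1 <- R1 - (-2)*R3:  [    1     0     0  |  -1/3    -1  -1/3 ]
R2 <- R2 - (1)*R3:  [    0     1     0  |  -1/3   1/2   1/6 ]
Right block of [I | A^{-1}] is the inverse:
[ -1/3    -1  -1/3 ]
[ -1/3   1/2   1/6 ]
[  1/3  -1/3  -1/6 ]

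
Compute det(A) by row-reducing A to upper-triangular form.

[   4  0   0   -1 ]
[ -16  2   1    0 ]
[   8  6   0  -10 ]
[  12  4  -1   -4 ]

det(A) = -72

Forward elimination:
R2 <- R2 - (-4)*R1:  [  0   2   1  -4 ]
R3 <- R3 - (2)*R1:  [  0   6   0  -8 ]
R4 <- R4 - (3)*R1:  [  0   4  -1  -1 ]
R3 <- R3 - (3)*R2:  [  0   0  -3   4 ]
R4 <- R4 - (2)*R2:  [  0   0  -3   7 ]
R4 <- R4 - (1)*R3:  [ 0  0  0  3 ]
Upper-triangular form:
[ 4  0   0  -1 ]
[ 0  2   1  -4 ]
[ 0  0  -3   4 ]
[ 0  0   0   3 ]
det(A) = (-1)^0 * (4) * (2) * (-3) * (3) = -72  (0 row swaps -> sign +1)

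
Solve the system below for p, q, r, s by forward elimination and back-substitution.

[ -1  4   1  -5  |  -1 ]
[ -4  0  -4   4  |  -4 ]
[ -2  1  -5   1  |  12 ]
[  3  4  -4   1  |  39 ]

Forward elimination on [A|b]:
R2 <- R2 - (4)*R1:  [   0  -16   -8   24    0 ]
R3 <- R3 - (2)*R1:  [  0  -7  -7  11  14 ]
R4 <- R4 - (-3)*R1:  [   0   16   -1  -14   36 ]
R3 <- R3 - (7/16)*R2:  [    0     0  -7/2   1/2    14 ]
R4 <- R4 - (-1)*R2:  [  0   0  -9  10  36 ]
R4 <- R4 - (18/7)*R3:  [    0     0     0  61/7     0 ]
Row echelon form:
[ -1    4     1    -5  |  -1 ]
[  0  -16    -8    24  |   0 ]
[  0    0  -7/2   1/2  |  14 ]
[  0    0     0  61/7  |   0 ]
Back-substitution:
s = (0) / (61/7) = 0
r = (14 - (1/2)*(0)) / (-7/2) = -4
q = (0 - (-8)*(-4) - (24)*(0)) / -16 = 2
p = (-1 - (4)*(2) - (1)*(-4) - (-5)*(0)) / -1 = 5

(5, 2, -4, 0)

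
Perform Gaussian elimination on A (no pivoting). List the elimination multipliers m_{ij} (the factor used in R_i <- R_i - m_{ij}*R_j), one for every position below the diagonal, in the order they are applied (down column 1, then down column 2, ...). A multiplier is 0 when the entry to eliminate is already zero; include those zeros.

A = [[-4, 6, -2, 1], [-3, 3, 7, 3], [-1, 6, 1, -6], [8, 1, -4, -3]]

Forward elimination:
R2 <- R2 - (3/4)*R1:  [    0  -3/2  17/2   9/4 ]
R3 <- R3 - (1/4)*R1:  [     0    9/2    3/2  -25/4 ]
R4 <- R4 - (-2)*R1:  [  0  13  -8  -1 ]
R3 <- R3 - (-3)*R2:  [   0    0   27  1/2 ]
R4 <- R4 - (-26/3)*R2:  [     0      0  197/3   37/2 ]
R4 <- R4 - (197/81)*R3:  [       0        0        0  1400/81 ]
Multipliers (in order of application): m_{21} = 3/4, m_{31} = 1/4, m_{41} = -2, m_{32} = -3, m_{42} = -26/3, m_{43} = 197/81

multipliers: 3/4, 1/4, -2, -3, -26/3, 197/81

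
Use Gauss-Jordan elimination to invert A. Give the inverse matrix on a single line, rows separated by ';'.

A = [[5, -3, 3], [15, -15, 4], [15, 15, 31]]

Gauss-Jordan on [A | I]:
R1 <- (1/5)*R1:  [    1  -3/5   3/5  |   1/5     0     0 ]
R2 <- R2 - (15)*R1:  [  0  -6  -5  |  -3   1   0 ]
R3 <- R3 - (15)*R1:  [  0  24  22  |  -3   0   1 ]
R2 <- (1/-6)*R2:  [    0     1   5/6  |   1/2  -1/6     0 ]
R1 <- R1 - (-3/5)*R2:  [     1      0  11/10  |    1/2  -1/10      0 ]
R3 <- R3 - (24)*R2:  [   0    0    2  |  -15    4    1 ]
R3 <- (1/2)*R3:  [     0      0      1  |  -15/2      2    1/2 ]
R1 <- R1 - (11/10)*R3:  [      1       0       0  |    35/4  -23/10  -11/20 ]
R2 <- R2 - (5/6)*R3:  [     0      1      0  |   27/4  -11/6  -5/12 ]
Right block of [I | A^{-1}] is the inverse:
[  35/4  -23/10  -11/20 ]
[  27/4   -11/6   -5/12 ]
[ -15/2       2     1/2 ]

inverse = [35/4 -23/10 -11/20; 27/4 -11/6 -5/12; -15/2 2 1/2]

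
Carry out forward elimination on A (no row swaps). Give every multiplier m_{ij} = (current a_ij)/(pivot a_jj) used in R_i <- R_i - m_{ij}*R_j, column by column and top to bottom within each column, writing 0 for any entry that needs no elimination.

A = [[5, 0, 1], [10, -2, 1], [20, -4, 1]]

multipliers: 2, 4, 2

Forward elimination:
R2 <- R2 - (2)*R1:  [  0  -2  -1 ]
R3 <- R3 - (4)*R1:  [  0  -4  -3 ]
R3 <- R3 - (2)*R2:  [  0   0  -1 ]
Multipliers (in order of application): m_{21} = 2, m_{31} = 4, m_{32} = 2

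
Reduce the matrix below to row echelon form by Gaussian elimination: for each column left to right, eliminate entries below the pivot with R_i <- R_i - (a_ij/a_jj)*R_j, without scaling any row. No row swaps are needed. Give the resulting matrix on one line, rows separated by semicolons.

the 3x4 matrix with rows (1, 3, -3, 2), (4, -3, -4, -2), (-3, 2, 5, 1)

REF = [1 3 -3 2; 0 -15 8 -10; 0 0 28/15 -1/3]

Forward elimination:
R2 <- R2 - (4)*R1:  [   0  -15    8  -10 ]
R3 <- R3 - (-3)*R1:  [  0  11  -4   7 ]
R3 <- R3 - (-11/15)*R2:  [     0      0  28/15   -1/3 ]
Row echelon form:
[ 1    3     -3     2 ]
[ 0  -15      8   -10 ]
[ 0    0  28/15  -1/3 ]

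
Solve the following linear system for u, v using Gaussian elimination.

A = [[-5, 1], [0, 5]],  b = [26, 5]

Forward elimination on [A|b]:
Row echelon form:
[ -5  1  |  26 ]
[  0  5  |   5 ]
Back-substitution:
v = (5) / 5 = 1
u = (26 - (1)*(1)) / -5 = -5

(-5, 1)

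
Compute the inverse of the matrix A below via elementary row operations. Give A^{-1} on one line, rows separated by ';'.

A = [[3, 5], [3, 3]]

inverse = [-1/2 5/6; 1/2 -1/2]

Gauss-Jordan on [A | I]:
R1 <- (1/3)*R1:  [   1  5/3  |  1/3    0 ]
R2 <- R2 - (3)*R1:  [  0  -2  |  -1   1 ]
R2 <- (1/-2)*R2:  [    0     1  |   1/2  -1/2 ]
R1 <- R1 - (5/3)*R2:  [    1     0  |  -1/2   5/6 ]
Right block of [I | A^{-1}] is the inverse:
[ -1/2   5/6 ]
[  1/2  -1/2 ]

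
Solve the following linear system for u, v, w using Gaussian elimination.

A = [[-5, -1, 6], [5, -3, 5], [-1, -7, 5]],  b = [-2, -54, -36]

(-5, 3, -4)

Forward elimination on [A|b]:
R2 <- R2 - (-1)*R1:  [   0   -4   11  -56 ]
R3 <- R3 - (1/5)*R1:  [      0   -34/5    19/5  -178/5 ]
R3 <- R3 - (17/10)*R2:  [       0        0  -149/10    298/5 ]
Row echelon form:
[ -5  -1        6  |     -2 ]
[  0  -4       11  |    -56 ]
[  0   0  -149/10  |  298/5 ]
Back-substitution:
w = (298/5) / (-149/10) = -4
v = (-56 - (11)*(-4)) / -4 = 3
u = (-2 - (-1)*(3) - (6)*(-4)) / -5 = -5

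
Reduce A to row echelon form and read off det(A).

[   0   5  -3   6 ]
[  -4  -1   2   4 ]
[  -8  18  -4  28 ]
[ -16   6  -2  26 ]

Forward elimination:
R1 <-> R2   (pivot in column 1 was zero)
[  -4  -1   2   4 ]
[   0   5  -3   6 ]
[  -8  18  -4  28 ]
[ -16   6  -2  26 ]
R3 <- R3 - (2)*R1:  [  0  20  -8  20 ]
R4 <- R4 - (4)*R1:  [   0   10  -10   10 ]
R3 <- R3 - (4)*R2:  [  0   0   4  -4 ]
R4 <- R4 - (2)*R2:  [  0   0  -4  -2 ]
R4 <- R4 - (-1)*R3:  [  0   0   0  -6 ]
Upper-triangular form:
[ -4  -1   2   4 ]
[  0   5  -3   6 ]
[  0   0   4  -4 ]
[  0   0   0  -6 ]
det(A) = (-1)^1 * (-4) * (5) * (4) * (-6) = -480  (1 row swap -> sign -1)

det(A) = -480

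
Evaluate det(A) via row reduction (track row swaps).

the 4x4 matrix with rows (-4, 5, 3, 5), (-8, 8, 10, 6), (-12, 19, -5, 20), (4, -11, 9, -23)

det(A) = 288

Forward elimination:
R2 <- R2 - (2)*R1:  [  0  -2   4  -4 ]
R3 <- R3 - (3)*R1:  [   0    4  -14    5 ]
R4 <- R4 - (-1)*R1:  [   0   -6   12  -18 ]
R3 <- R3 - (-2)*R2:  [  0   0  -6  -3 ]
R4 <- R4 - (3)*R2:  [  0   0   0  -6 ]
Upper-triangular form:
[ -4   5   3   5 ]
[  0  -2   4  -4 ]
[  0   0  -6  -3 ]
[  0   0   0  -6 ]
det(A) = (-1)^0 * (-4) * (-2) * (-6) * (-6) = 288  (0 row swaps -> sign +1)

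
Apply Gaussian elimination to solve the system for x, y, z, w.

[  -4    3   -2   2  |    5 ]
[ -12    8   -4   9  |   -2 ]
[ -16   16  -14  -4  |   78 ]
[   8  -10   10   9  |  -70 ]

Forward elimination on [A|b]:
R2 <- R2 - (3)*R1:  [   0   -1    2    3  -17 ]
R3 <- R3 - (4)*R1:  [   0    4   -6  -12   58 ]
R4 <- R4 - (-2)*R1:  [   0   -4    6   13  -60 ]
R3 <- R3 - (-4)*R2:  [   0    0    2    0  -10 ]
R4 <- R4 - (4)*R2:  [  0   0  -2   1   8 ]
R4 <- R4 - (-1)*R3:  [  0   0   0   1  -2 ]
Row echelon form:
[ -4   3  -2  2  |    5 ]
[  0  -1   2  3  |  -17 ]
[  0   0   2  0  |  -10 ]
[  0   0   0  1  |   -2 ]
Back-substitution:
w = (-2) / 1 = -2
z = (-10) / 2 = -5
y = (-17 - (2)*(-5) - (3)*(-2)) / -1 = 1
x = (5 - (3)*(1) - (-2)*(-5) - (2)*(-2)) / -4 = 1

(1, 1, -5, -2)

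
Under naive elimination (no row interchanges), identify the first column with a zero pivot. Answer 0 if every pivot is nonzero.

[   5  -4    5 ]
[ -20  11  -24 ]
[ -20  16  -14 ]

Naive forward elimination:
R2 <- R2 - (-4)*R1:  [  0  -5  -4 ]
R3 <- R3 - (-4)*R1:  [ 0  0  6 ]
All pivots nonzero; naive elimination completes without hitting a zero pivot.

first zero-pivot column = 0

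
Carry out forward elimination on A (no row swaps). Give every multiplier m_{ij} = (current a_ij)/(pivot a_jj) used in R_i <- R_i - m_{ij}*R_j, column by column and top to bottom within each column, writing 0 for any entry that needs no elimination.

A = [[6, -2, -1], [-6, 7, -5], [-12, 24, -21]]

multipliers: -1, -2, 4

Forward elimination:
R2 <- R2 - (-1)*R1:  [  0   5  -6 ]
R3 <- R3 - (-2)*R1:  [   0   20  -23 ]
R3 <- R3 - (4)*R2:  [ 0  0  1 ]
Multipliers (in order of application): m_{21} = -1, m_{31} = -2, m_{32} = 4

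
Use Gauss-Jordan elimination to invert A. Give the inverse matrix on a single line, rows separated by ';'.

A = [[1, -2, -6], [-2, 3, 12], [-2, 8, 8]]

inverse = [-18 -8 -3/2; -2 -1 0; -5/2 -1 -1/4]

Gauss-Jordan on [A | I]:
R2 <- R2 - (-2)*R1:  [  0  -1   0  |   2   1   0 ]
R3 <- R3 - (-2)*R1:  [  0   4  -4  |   2   0   1 ]
R2 <- (1/-1)*R2:  [  0   1   0  |  -2  -1   0 ]
R1 <- R1 - (-2)*R2:  [  1   0  -6  |  -3  -2   0 ]
R3 <- R3 - (4)*R2:  [  0   0  -4  |  10   4   1 ]
R3 <- (1/-4)*R3:  [    0     0     1  |  -5/2    -1  -1/4 ]
R1 <- R1 - (-6)*R3:  [    1     0     0  |   -18    -8  -3/2 ]
Right block of [I | A^{-1}] is the inverse:
[  -18  -8  -3/2 ]
[   -2  -1     0 ]
[ -5/2  -1  -1/4 ]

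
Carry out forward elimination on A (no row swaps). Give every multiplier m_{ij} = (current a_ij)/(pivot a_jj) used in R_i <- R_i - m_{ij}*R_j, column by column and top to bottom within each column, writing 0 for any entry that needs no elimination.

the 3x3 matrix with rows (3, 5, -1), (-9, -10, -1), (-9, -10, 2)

multipliers: -3, -3, 1

Forward elimination:
R2 <- R2 - (-3)*R1:  [  0   5  -4 ]
R3 <- R3 - (-3)*R1:  [  0   5  -1 ]
R3 <- R3 - (1)*R2:  [ 0  0  3 ]
Multipliers (in order of application): m_{21} = -3, m_{31} = -3, m_{32} = 1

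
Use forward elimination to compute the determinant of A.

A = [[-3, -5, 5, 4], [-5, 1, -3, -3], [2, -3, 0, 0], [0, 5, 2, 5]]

Forward elimination:
R2 <- R2 - (5/3)*R1:  [     0   28/3  -34/3  -29/3 ]
R3 <- R3 - (-2/3)*R1:  [     0  -19/3   10/3    8/3 ]
R3 <- R3 - (-19/28)*R2:  [       0        0   -61/14  -109/28 ]
R4 <- R4 - (15/28)*R2:  [      0       0  113/14  285/28 ]
R4 <- R4 - (-113/61)*R3:  [      0       0       0  181/61 ]
Upper-triangular form:
[ -3    -5       5        4 ]
[  0  28/3   -34/3    -29/3 ]
[  0     0  -61/14  -109/28 ]
[  0     0       0   181/61 ]
det(A) = (-1)^0 * (-3) * (28/3) * (-61/14) * (181/61) = 362  (0 row swaps -> sign +1)

det(A) = 362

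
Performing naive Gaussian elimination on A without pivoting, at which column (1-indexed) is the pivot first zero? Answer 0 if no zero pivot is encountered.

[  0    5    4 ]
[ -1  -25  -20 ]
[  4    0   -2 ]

Naive forward elimination:
Pivot entry (1,1) is zero but row 2 has -1 in column 1 -> naive elimination stops; a row interchange (e.g. R1 <-> R2) would be required here.

first zero-pivot column = 1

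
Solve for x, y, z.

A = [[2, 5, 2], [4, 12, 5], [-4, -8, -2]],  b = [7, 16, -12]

(1, 1, 0)

Forward elimination on [A|b]:
R2 <- R2 - (2)*R1:  [ 0  2  1  2 ]
R3 <- R3 - (-2)*R1:  [ 0  2  2  2 ]
R3 <- R3 - (1)*R2:  [ 0  0  1  0 ]
Row echelon form:
[ 2  5  2  |  7 ]
[ 0  2  1  |  2 ]
[ 0  0  1  |  0 ]
Back-substitution:
z = (0) / 1 = 0
y = (2 - (1)*(0)) / 2 = 1
x = (7 - (5)*(1) - (2)*(0)) / 2 = 1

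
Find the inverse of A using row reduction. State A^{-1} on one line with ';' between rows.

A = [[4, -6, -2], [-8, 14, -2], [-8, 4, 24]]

Gauss-Jordan on [A | I]:
R1 <- (1/4)*R1:  [    1  -3/2  -1/2  |   1/4     0     0 ]
R2 <- R2 - (-8)*R1:  [  0   2  -6  |   2   1   0 ]
R3 <- R3 - (-8)*R1:  [  0  -8  20  |   2   0   1 ]
R2 <- (1/2)*R2:  [   0    1   -3  |    1  1/2    0 ]
R1 <- R1 - (-3/2)*R2:  [   1    0   -5  |  7/4  3/4    0 ]
R3 <- R3 - (-8)*R2:  [  0   0  -4  |  10   4   1 ]
R3 <- (1/-4)*R3:  [    0     0     1  |  -5/2    -1  -1/4 ]
R1 <- R1 - (-5)*R3:  [     1      0      0  |  -43/4  -17/4   -5/4 ]
R2 <- R2 - (-3)*R3:  [     0      1      0  |  -13/2   -5/2   -3/4 ]
Right block of [I | A^{-1}] is the inverse:
[ -43/4  -17/4  -5/4 ]
[ -13/2   -5/2  -3/4 ]
[  -5/2     -1  -1/4 ]

inverse = [-43/4 -17/4 -5/4; -13/2 -5/2 -3/4; -5/2 -1 -1/4]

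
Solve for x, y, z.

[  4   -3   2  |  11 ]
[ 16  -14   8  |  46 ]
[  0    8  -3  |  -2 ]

(3, -1, -2)

Forward elimination on [A|b]:
R2 <- R2 - (4)*R1:  [  0  -2   0   2 ]
R3 <- R3 - (-4)*R2:  [  0   0  -3   6 ]
Row echelon form:
[ 4  -3   2  |  11 ]
[ 0  -2   0  |   2 ]
[ 0   0  -3  |   6 ]
Back-substitution:
z = (6) / -3 = -2
y = (2) / -2 = -1
x = (11 - (-3)*(-1) - (2)*(-2)) / 4 = 3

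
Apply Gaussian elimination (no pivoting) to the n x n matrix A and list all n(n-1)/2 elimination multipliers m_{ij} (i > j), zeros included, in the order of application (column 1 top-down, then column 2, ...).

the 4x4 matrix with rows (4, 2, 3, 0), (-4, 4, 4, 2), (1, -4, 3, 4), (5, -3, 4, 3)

Forward elimination:
R2 <- R2 - (-1)*R1:  [ 0  6  7  2 ]
R3 <- R3 - (1/4)*R1:  [    0  -9/2   9/4     4 ]
R4 <- R4 - (5/4)*R1:  [     0  -11/2    1/4      3 ]
R3 <- R3 - (-3/4)*R2:  [    0     0  15/2  11/2 ]
R4 <- R4 - (-11/12)*R2:  [    0     0  20/3  29/6 ]
R4 <- R4 - (8/9)*R3:  [     0      0      0  -1/18 ]
Multipliers (in order of application): m_{21} = -1, m_{31} = 1/4, m_{41} = 5/4, m_{32} = -3/4, m_{42} = -11/12, m_{43} = 8/9

multipliers: -1, 1/4, 5/4, -3/4, -11/12, 8/9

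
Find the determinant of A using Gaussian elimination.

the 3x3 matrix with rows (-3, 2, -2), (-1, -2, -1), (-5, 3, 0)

Forward elimination:
R2 <- R2 - (1/3)*R1:  [    0  -8/3  -1/3 ]
R3 <- R3 - (5/3)*R1:  [    0  -1/3  10/3 ]
R3 <- R3 - (1/8)*R2:  [    0     0  27/8 ]
Upper-triangular form:
[ -3     2    -2 ]
[  0  -8/3  -1/3 ]
[  0     0  27/8 ]
det(A) = (-1)^0 * (-3) * (-8/3) * (27/8) = 27  (0 row swaps -> sign +1)

det(A) = 27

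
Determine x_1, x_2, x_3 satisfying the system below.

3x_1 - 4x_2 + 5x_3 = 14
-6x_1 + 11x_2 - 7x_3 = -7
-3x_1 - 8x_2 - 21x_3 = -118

(-1, 2, 5)

Forward elimination on [A|b]:
R2 <- R2 - (-2)*R1:  [  0   3   3  21 ]
R3 <- R3 - (-1)*R1:  [    0   -12   -16  -104 ]
R3 <- R3 - (-4)*R2:  [   0    0   -4  -20 ]
Row echelon form:
[ 3  -4   5  |   14 ]
[ 0   3   3  |   21 ]
[ 0   0  -4  |  -20 ]
Back-substitution:
x_3 = (-20) / -4 = 5
x_2 = (21 - (3)*(5)) / 3 = 2
x_1 = (14 - (-4)*(2) - (5)*(5)) / 3 = -1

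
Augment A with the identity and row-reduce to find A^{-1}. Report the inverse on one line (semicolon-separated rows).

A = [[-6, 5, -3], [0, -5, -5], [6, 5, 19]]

inverse = [-7/18 -11/18 -2/9; -1/6 -8/15 -1/6; 1/6 1/3 1/6]

Gauss-Jordan on [A | I]:
R1 <- (1/-6)*R1:  [    1  -5/6   1/2  |  -1/6     0     0 ]
R3 <- R3 - (6)*R1:  [  0  10  16  |   1   0   1 ]
R2 <- (1/-5)*R2:  [    0     1     1  |     0  -1/5     0 ]
R1 <- R1 - (-5/6)*R2:  [    1     0   4/3  |  -1/6  -1/6     0 ]
R3 <- R3 - (10)*R2:  [ 0  0  6  |  1  2  1 ]
R3 <- (1/6)*R3:  [   0    0    1  |  1/6  1/3  1/6 ]
R1 <- R1 - (4/3)*R3:  [      1       0       0  |   -7/18  -11/18    -2/9 ]
R2 <- R2 - (1)*R3:  [     0      1      0  |   -1/6  -8/15   -1/6 ]
Right block of [I | A^{-1}] is the inverse:
[ -7/18  -11/18  -2/9 ]
[  -1/6   -8/15  -1/6 ]
[   1/6     1/3   1/6 ]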